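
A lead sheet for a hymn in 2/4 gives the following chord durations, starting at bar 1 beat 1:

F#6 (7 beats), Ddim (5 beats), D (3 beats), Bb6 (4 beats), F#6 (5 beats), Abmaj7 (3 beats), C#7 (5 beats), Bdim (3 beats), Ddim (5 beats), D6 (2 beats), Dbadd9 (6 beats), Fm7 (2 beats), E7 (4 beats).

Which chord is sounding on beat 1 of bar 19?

Beat 1 of bar 19 is beat (19−1)×2 + 1 = 37 overall.
Running totals: F#6 ends at 7, Ddim ends at 12, D ends at 15, Bb6 ends at 19, F#6 ends at 24, Abmaj7 ends at 27, C#7 ends at 32, Bdim ends at 35, Ddim ends at 40.
Beat 37 falls within Ddim.

Ddim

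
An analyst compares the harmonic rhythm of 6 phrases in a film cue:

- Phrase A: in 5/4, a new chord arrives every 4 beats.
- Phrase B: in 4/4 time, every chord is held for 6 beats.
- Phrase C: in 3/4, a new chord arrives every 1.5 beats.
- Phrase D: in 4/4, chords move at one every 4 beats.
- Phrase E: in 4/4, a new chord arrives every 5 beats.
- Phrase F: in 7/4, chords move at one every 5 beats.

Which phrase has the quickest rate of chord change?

Phrase C

A: 5/4 = 1.25 chords/bar.
B: 4/6 = 2/3 chords/bar.
C: 3/1.5 = 2 chords/bar.
D: 4/4 = 1 chord/bar.
E: 4/5 = 0.8 chords/bar.
F: 7/5 = 1.4 chords/bar.
Fastest is C at 2 chords/bar.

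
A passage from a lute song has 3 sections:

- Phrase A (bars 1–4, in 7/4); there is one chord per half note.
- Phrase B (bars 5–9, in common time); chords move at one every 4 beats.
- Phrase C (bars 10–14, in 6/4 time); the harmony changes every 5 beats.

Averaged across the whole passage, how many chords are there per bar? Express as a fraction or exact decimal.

25/14 chords per bar

A: 4 bars of 7 beats is 28 beats; at 2 beats each that's 14 chords.
B: 5 bars of 4 beats is 20 beats; at 4 beats each that's 5 chords.
C: 5 bars of 6 beats is 30 beats; at 5 beats each that's 6 chords.
Overall: 25 chords over 14 bars → 25/14 = 25/14 chords per bar.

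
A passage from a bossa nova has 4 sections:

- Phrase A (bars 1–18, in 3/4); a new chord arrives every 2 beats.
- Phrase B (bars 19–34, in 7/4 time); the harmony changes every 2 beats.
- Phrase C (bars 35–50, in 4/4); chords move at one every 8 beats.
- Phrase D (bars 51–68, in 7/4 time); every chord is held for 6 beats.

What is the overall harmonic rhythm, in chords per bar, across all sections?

28/17 chords per bar

A: 18 bars of 3 beats is 54 beats; at 2 beats each that's 27 chords.
B: 16 bars of 7 beats is 112 beats; at 2 beats each that's 56 chords.
C: 16 bars of 4 beats is 64 beats; at 8 beats each that's 8 chords.
D: 18 bars of 7 beats is 126 beats; at 6 beats each that's 21 chords.
Overall: 112 chords over 68 bars → 112/68 = 28/17 chords per bar.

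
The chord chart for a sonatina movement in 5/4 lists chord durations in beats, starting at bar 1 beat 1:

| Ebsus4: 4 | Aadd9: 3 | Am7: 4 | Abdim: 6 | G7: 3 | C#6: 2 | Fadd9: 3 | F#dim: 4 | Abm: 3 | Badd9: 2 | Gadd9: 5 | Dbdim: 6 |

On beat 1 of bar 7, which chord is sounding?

Beat 1 of bar 7 is beat (7−1)×5 + 1 = 31 overall.
Running totals: Ebsus4 ends at 4, Aadd9 ends at 7, Am7 ends at 11, Abdim ends at 17, G7 ends at 20, C#6 ends at 22, Fadd9 ends at 25, F#dim ends at 29, Abm ends at 32.
Beat 31 falls within Abm.

Abm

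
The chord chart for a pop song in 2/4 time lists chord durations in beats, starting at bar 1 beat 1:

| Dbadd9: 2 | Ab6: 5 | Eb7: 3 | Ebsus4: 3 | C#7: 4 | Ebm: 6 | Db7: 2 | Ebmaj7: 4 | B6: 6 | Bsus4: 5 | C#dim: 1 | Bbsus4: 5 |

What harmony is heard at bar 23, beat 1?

Beat 1 of bar 23 is beat (23−1)×2 + 1 = 45 overall.
Running totals: Dbadd9 ends at 2, Ab6 ends at 7, Eb7 ends at 10, Ebsus4 ends at 13, C#7 ends at 17, Ebm ends at 23, Db7 ends at 25, Ebmaj7 ends at 29, B6 ends at 35, Bsus4 ends at 40, C#dim ends at 41, Bbsus4 ends at 46.
Beat 45 falls within Bbsus4.

Bbsus4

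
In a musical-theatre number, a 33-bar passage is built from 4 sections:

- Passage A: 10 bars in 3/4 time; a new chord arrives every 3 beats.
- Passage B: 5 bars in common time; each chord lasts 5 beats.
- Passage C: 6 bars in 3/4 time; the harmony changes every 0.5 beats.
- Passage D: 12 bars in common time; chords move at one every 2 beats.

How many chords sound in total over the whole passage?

74 chords

A: 10 bars × 3 beats = 30 beats; 3 beats/chord → 10 chords.
B: 5 bars × 4 beats = 20 beats; 5 beats/chord → 4 chords.
C: 6 bars × 3 beats = 18 beats; 0.5 beats/chord → 36 chords.
D: 12 bars × 4 beats = 48 beats; 2 beats/chord → 24 chords.
Total: 10 + 4 + 36 + 24 = 74.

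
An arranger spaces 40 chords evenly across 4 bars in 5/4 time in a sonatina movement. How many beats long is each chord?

4 bars × 5 beats/bar = 20 beats total.
20 beats ÷ 40 chords = 0.5 beats per chord.
(That is an eighth note.)

0.5 beats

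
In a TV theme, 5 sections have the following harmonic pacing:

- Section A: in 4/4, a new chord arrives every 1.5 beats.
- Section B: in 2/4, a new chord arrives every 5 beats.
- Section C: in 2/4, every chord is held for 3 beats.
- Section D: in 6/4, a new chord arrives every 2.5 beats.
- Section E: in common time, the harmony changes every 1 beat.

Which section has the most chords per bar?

A: 4 beats/bar ÷ 1.5 beats/chord = 8/3 chords/bar.
B: 2 beats/bar ÷ 5 beats/chord = 0.4 chords/bar.
C: 2 beats/bar ÷ 3 beats/chord = 2/3 chords/bar.
D: 6 beats/bar ÷ 2.5 beats/chord = 2.4 chords/bar.
E: 4 beats/bar ÷ 1 beat/chord = 4 chords/bar.
Fastest is E at 4 chords/bar.

Section E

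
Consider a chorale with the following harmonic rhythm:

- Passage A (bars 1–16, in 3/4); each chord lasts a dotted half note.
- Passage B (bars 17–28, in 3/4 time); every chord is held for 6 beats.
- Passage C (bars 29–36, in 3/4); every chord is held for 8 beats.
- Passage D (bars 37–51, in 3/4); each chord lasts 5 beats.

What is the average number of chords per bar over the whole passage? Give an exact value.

2/3 chords per bar

A: 16 × 3 = 48 beats ÷ 3 = 16 chords.
B: 12 × 3 = 36 beats ÷ 6 = 6 chords.
C: 8 × 3 = 24 beats ÷ 8 = 3 chords.
D: 15 × 3 = 45 beats ÷ 5 = 9 chords.
Overall: 34 chords over 51 bars → 34/51 = 2/3 chords per bar.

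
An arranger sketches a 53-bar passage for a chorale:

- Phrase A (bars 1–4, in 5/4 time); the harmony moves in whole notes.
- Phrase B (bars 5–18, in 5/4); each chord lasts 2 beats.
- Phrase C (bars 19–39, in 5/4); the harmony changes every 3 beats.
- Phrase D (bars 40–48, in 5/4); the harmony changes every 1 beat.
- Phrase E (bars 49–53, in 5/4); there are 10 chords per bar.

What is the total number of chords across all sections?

170 chords

A has 20 beats and chords last 4 each, so 5 chords.
B has 70 beats and chords last 2 each, so 35 chords.
C has 105 beats and chords last 3 each, so 35 chords.
D has 45 beats and chords last 1 each, so 45 chords.
E has 25 beats and chords last 0.5 each, so 50 chords.
Total: 5 + 35 + 35 + 45 + 50 = 170.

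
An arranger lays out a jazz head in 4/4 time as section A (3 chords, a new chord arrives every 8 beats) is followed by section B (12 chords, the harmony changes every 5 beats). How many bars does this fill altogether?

A: 3 × 8 = 24 beats = 6 bars.
B: 12 × 5 = 60 beats = 15 bars.
Total: 6 + 15 = 21 bars.

21 bars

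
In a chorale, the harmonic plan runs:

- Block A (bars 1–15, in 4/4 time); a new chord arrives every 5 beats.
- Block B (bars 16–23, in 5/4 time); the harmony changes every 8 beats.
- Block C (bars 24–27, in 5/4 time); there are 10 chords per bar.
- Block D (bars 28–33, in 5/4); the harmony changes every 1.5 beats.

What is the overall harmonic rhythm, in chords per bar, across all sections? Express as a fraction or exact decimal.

7/3 chords per bar

A: 15 × 4 = 60 beats ÷ 5 = 12 chords.
B: 8 × 5 = 40 beats ÷ 8 = 5 chords.
C: 4 × 5 = 20 beats ÷ 0.5 = 40 chords.
D: 6 × 5 = 30 beats ÷ 1.5 = 20 chords.
Overall: 77 chords over 33 bars → 77/33 = 7/3 chords per bar.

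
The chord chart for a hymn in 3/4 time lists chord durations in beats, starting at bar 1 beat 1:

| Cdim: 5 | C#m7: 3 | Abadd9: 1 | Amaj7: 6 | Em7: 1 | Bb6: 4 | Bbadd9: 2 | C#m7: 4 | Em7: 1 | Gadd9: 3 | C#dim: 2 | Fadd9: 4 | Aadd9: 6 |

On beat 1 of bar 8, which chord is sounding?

Beat 1 of bar 8 is beat (8−1)×3 + 1 = 22 overall.
Running totals: Cdim ends at 5, C#m7 ends at 8, Abadd9 ends at 9, Amaj7 ends at 15, Em7 ends at 16, Bb6 ends at 20, Bbadd9 ends at 22.
Beat 22 falls within Bbadd9.

Bbadd9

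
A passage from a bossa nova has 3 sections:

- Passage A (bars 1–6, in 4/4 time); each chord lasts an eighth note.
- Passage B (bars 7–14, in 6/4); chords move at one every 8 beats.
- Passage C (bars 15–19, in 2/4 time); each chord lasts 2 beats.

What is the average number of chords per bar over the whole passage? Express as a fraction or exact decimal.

A: 6 × 4 = 24 beats ÷ 0.5 = 48 chords.
B: 8 × 6 = 48 beats ÷ 8 = 6 chords.
C: 5 × 2 = 10 beats ÷ 2 = 5 chords.
Overall: 59 chords over 19 bars → 59/19 = 59/19 chords per bar.

59/19 chords per bar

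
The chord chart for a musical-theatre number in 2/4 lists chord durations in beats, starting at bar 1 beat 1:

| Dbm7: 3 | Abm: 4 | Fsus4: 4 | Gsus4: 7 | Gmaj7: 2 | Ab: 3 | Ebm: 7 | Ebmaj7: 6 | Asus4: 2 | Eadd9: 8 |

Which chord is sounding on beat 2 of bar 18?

Ebmaj7

Beat 2 of bar 18 is beat (18−1)×2 + 2 = 36 overall.
Running totals: Dbm7 ends at 3, Abm ends at 7, Fsus4 ends at 11, Gsus4 ends at 18, Gmaj7 ends at 20, Ab ends at 23, Ebm ends at 30, Ebmaj7 ends at 36.
Beat 36 falls within Ebmaj7.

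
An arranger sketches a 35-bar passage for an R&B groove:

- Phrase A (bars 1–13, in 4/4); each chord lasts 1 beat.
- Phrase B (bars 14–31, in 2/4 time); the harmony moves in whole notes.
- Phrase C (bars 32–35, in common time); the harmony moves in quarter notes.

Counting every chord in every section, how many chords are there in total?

A has 52 beats and chords last 1 each, so 52 chords.
B has 36 beats and chords last 4 each, so 9 chords.
C has 16 beats and chords last 1 each, so 16 chords.
Total: 52 + 9 + 16 = 77.

77 chords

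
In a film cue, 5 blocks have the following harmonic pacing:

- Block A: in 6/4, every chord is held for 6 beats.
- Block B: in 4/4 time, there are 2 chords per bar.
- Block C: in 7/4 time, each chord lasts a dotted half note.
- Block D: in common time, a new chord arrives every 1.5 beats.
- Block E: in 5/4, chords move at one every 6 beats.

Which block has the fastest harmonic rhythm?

Block D

A: 6/6 = 1 chord/bar.
B: 4/2 = 2 chords/bar.
C: 7/3 = 7/3 chords/bar.
D: 4/1.5 = 8/3 chords/bar.
E: 5/6 = 5/6 chords/bar.
Fastest is D at 8/3 chords/bar.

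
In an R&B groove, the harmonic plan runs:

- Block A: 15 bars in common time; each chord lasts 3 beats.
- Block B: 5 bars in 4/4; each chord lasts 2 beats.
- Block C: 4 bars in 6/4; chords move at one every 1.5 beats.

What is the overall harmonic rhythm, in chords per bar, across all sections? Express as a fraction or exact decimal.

A: 15 bars of 4 beats is 60 beats; at 3 beats each that's 20 chords.
B: 5 bars of 4 beats is 20 beats; at 2 beats each that's 10 chords.
C: 4 bars of 6 beats is 24 beats; at 1.5 beats each that's 16 chords.
Overall: 46 chords over 24 bars → 46/24 = 23/12 chords per bar.

23/12 chords per bar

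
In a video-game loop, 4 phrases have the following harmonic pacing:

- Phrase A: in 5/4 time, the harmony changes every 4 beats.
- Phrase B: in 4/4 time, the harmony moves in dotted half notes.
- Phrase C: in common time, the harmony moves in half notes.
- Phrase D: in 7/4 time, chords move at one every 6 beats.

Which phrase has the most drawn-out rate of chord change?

A: 5 beats/bar ÷ 4 beats/chord = 1.25 chords/bar.
B: 4 beats/bar ÷ 3 beats/chord = 4/3 chords/bar.
C: 4 beats/bar ÷ 2 beats/chord = 2 chords/bar.
D: 7 beats/bar ÷ 6 beats/chord = 7/6 chords/bar.
Slowest is D at 7/6 chords/bar.

Phrase D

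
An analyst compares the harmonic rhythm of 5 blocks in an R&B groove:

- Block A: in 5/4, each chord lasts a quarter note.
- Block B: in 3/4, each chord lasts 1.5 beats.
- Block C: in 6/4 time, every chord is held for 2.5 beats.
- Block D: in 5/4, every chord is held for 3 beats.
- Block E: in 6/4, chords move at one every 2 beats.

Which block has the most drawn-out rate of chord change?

Block D

A: 5 beats/bar ÷ 1 beat/chord = 5 chords/bar.
B: 3 beats/bar ÷ 1.5 beats/chord = 2 chords/bar.
C: 6 beats/bar ÷ 2.5 beats/chord = 2.4 chords/bar.
D: 5 beats/bar ÷ 3 beats/chord = 5/3 chords/bar.
E: 6 beats/bar ÷ 2 beats/chord = 3 chords/bar.
Slowest is D at 5/3 chords/bar.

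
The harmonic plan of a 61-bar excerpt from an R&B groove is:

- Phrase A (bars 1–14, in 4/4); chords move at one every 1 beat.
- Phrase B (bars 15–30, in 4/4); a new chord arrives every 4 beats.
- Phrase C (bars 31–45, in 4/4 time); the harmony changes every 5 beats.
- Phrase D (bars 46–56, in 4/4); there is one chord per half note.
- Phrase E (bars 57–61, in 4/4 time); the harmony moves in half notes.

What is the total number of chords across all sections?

116 chords

A has 56 beats and chords last 1 each, so 56 chords.
B has 64 beats and chords last 4 each, so 16 chords.
C has 60 beats and chords last 5 each, so 12 chords.
D has 44 beats and chords last 2 each, so 22 chords.
E has 20 beats and chords last 2 each, so 10 chords.
Total: 56 + 16 + 12 + 22 + 10 = 116.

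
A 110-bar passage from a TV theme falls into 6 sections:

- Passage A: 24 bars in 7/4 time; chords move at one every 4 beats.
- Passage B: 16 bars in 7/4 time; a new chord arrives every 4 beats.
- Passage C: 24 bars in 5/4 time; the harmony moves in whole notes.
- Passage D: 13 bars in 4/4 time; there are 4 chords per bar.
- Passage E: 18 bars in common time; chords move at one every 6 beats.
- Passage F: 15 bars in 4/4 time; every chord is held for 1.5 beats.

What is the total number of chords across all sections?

A: 24 bars × 7 beats = 168 beats; 4 beats/chord → 42 chords.
B: 16 bars × 7 beats = 112 beats; 4 beats/chord → 28 chords.
C: 24 bars × 5 beats = 120 beats; 4 beats/chord → 30 chords.
D: 13 bars × 4 beats = 52 beats; 1 beat/chord → 52 chords.
E: 18 bars × 4 beats = 72 beats; 6 beats/chord → 12 chords.
F: 15 bars × 4 beats = 60 beats; 1.5 beats/chord → 40 chords.
Total: 42 + 28 + 30 + 52 + 12 + 40 = 204.

204 chords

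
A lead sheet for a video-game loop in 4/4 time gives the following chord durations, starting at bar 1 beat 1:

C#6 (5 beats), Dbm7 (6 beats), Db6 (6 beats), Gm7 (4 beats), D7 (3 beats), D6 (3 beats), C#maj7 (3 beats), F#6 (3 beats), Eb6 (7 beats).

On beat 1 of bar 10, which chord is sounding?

Eb6

Beat 1 of bar 10 is beat (10−1)×4 + 1 = 37 overall.
Running totals: C#6 ends at 5, Dbm7 ends at 11, Db6 ends at 17, Gm7 ends at 21, D7 ends at 24, D6 ends at 27, C#maj7 ends at 30, F#6 ends at 33, Eb6 ends at 40.
Beat 37 falls within Eb6.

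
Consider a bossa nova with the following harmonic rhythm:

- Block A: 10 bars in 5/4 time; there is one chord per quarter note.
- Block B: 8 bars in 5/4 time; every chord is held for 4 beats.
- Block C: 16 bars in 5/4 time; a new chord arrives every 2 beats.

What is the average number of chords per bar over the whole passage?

A: 10 × 5 = 50 beats ÷ 1 = 50 chords.
B: 8 × 5 = 40 beats ÷ 4 = 10 chords.
C: 16 × 5 = 80 beats ÷ 2 = 40 chords.
Overall: 100 chords over 34 bars → 100/34 = 50/17 chords per bar.

50/17 chords per bar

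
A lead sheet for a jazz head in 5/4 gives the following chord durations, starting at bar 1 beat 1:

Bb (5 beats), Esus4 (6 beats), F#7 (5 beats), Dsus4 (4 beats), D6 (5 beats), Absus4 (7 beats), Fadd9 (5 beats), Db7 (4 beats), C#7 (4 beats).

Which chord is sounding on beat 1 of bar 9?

Beat 1 of bar 9 is beat (9−1)×5 + 1 = 41 overall.
Running totals: Bb ends at 5, Esus4 ends at 11, F#7 ends at 16, Dsus4 ends at 20, D6 ends at 25, Absus4 ends at 32, Fadd9 ends at 37, Db7 ends at 41.
Beat 41 falls within Db7.

Db7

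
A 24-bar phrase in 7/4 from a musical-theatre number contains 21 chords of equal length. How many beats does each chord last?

24 bars × 7 beats/bar = 168 beats total.
168 beats ÷ 21 chords = 8 beats per chord.

8 beats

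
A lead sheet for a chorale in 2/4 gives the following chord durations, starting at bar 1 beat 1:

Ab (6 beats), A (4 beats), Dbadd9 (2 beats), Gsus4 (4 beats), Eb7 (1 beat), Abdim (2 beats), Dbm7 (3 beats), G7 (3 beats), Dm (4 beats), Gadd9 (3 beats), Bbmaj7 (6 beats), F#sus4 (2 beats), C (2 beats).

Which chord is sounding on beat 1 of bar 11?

Dbm7

Beat 1 of bar 11 is beat (11−1)×2 + 1 = 21 overall.
Running totals: Ab ends at 6, A ends at 10, Dbadd9 ends at 12, Gsus4 ends at 16, Eb7 ends at 17, Abdim ends at 19, Dbm7 ends at 22.
Beat 21 falls within Dbm7.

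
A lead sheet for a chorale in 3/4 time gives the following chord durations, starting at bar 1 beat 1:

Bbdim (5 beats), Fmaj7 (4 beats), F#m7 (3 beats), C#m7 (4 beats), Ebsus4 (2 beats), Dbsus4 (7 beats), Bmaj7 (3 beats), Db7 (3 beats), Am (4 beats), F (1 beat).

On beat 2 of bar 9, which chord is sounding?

Beat 2 of bar 9 is beat (9−1)×3 + 2 = 26 overall.
Running totals: Bbdim ends at 5, Fmaj7 ends at 9, F#m7 ends at 12, C#m7 ends at 16, Ebsus4 ends at 18, Dbsus4 ends at 25, Bmaj7 ends at 28.
Beat 26 falls within Bmaj7.

Bmaj7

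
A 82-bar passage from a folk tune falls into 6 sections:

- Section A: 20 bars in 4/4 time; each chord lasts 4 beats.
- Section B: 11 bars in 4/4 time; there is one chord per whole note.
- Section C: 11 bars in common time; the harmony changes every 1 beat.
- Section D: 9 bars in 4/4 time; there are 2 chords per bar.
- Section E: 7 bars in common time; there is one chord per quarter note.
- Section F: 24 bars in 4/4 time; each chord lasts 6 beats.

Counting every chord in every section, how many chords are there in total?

137 chords

A has 80 beats and chords last 4 each, so 20 chords.
B has 44 beats and chords last 4 each, so 11 chords.
C has 44 beats and chords last 1 each, so 44 chords.
D has 36 beats and chords last 2 each, so 18 chords.
E has 28 beats and chords last 1 each, so 28 chords.
F has 96 beats and chords last 6 each, so 16 chords.
Total: 20 + 11 + 44 + 18 + 28 + 16 = 137.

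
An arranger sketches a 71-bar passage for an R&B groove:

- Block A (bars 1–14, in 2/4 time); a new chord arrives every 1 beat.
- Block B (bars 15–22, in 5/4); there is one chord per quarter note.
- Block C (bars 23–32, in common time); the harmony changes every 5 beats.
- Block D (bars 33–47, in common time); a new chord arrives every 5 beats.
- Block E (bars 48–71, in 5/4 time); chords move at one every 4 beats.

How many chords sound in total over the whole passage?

118 chords

A: 14 bars × 2 beats = 28 beats; 1 beat/chord → 28 chords.
B: 8 bars × 5 beats = 40 beats; 1 beat/chord → 40 chords.
C: 10 bars × 4 beats = 40 beats; 5 beats/chord → 8 chords.
D: 15 bars × 4 beats = 60 beats; 5 beats/chord → 12 chords.
E: 24 bars × 5 beats = 120 beats; 4 beats/chord → 30 chords.
Total: 28 + 40 + 8 + 12 + 30 = 118.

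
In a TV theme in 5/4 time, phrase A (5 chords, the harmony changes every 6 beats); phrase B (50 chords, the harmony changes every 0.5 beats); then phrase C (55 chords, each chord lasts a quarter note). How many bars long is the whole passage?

22 bars

A: 5 × 6 = 30 beats = 6 bars.
B: 50 × 0.5 = 25 beats = 5 bars.
C: 55 × 1 = 55 beats = 11 bars.
Total: 6 + 5 + 11 = 22 bars.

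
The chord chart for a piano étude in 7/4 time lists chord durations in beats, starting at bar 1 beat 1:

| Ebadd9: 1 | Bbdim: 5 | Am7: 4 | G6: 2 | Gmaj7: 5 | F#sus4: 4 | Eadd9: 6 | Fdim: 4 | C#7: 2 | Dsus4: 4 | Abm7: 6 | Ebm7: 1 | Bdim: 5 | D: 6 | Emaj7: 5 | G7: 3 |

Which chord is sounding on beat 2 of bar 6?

Dsus4

Beat 2 of bar 6 is beat (6−1)×7 + 2 = 37 overall.
Running totals: Ebadd9 ends at 1, Bbdim ends at 6, Am7 ends at 10, G6 ends at 12, Gmaj7 ends at 17, F#sus4 ends at 21, Eadd9 ends at 27, Fdim ends at 31, C#7 ends at 33, Dsus4 ends at 37.
Beat 37 falls within Dsus4.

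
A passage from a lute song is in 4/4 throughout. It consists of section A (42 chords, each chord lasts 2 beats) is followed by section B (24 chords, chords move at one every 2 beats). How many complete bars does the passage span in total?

33 bars

A: 42 × 2 = 84 beats = 21 bars.
B: 24 × 2 = 48 beats = 12 bars.
Total: 21 + 12 = 33 bars.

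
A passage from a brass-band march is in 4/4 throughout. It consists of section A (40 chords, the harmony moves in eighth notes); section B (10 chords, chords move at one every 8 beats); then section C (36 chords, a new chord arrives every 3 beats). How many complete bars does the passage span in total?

A: 40 × 0.5 = 20 beats = 5 bars.
B: 10 × 8 = 80 beats = 20 bars.
C: 36 × 3 = 108 beats = 27 bars.
Total: 5 + 20 + 27 = 52 bars.

52 bars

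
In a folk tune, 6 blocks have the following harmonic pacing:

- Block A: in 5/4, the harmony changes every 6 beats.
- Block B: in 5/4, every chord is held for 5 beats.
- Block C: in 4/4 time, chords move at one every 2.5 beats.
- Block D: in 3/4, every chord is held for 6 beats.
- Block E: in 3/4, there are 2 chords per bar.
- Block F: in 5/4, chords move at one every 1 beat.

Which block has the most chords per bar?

A: each chord is 6 beats in 5/4, so 5/6 per bar.
B: each chord is 5 beats in 5/4, so 1 per bar.
C: each chord is 2.5 beats in 4/4, so 1.6 per bar.
D: each chord is 6 beats in 3/4, so 0.5 per bar.
E: each chord is 1.5 beats in 3/4, so 2 per bar.
F: each chord is 1 beat in 5/4, so 5 per bar.
Fastest is F at 5 chords/bar.

Block F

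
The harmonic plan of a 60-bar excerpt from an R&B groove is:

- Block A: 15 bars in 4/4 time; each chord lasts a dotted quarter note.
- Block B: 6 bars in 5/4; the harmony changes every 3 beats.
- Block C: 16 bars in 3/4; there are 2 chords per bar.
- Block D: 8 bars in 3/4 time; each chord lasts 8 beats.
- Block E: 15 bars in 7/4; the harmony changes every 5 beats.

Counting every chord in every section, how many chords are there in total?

106 chords

A: 15·4 = 60 beats, 60/1.5 = 40 chords.
B: 6·5 = 30 beats, 30/3 = 10 chords.
C: 16·3 = 48 beats, 48/1.5 = 32 chords.
D: 8·3 = 24 beats, 24/8 = 3 chords.
E: 15·7 = 105 beats, 105/5 = 21 chords.
Total: 40 + 10 + 32 + 3 + 21 = 106.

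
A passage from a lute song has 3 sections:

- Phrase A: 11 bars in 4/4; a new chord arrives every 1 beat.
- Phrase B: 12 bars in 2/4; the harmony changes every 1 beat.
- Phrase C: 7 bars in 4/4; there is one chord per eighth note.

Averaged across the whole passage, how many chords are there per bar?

A: 11 × 4 = 44 beats ÷ 1 = 44 chords.
B: 12 × 2 = 24 beats ÷ 1 = 24 chords.
C: 7 × 4 = 28 beats ÷ 0.5 = 56 chords.
Overall: 124 chords over 30 bars → 124/30 = 62/15 chords per bar.

62/15 chords per bar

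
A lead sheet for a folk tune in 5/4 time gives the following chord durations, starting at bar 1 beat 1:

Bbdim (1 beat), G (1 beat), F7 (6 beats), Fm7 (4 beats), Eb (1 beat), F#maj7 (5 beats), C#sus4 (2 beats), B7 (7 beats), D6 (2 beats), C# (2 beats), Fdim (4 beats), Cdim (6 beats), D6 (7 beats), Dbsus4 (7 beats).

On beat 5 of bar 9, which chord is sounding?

D6

Beat 5 of bar 9 is beat (9−1)×5 + 5 = 45 overall.
Running totals: Bbdim ends at 1, G ends at 2, F7 ends at 8, Fm7 ends at 12, Eb ends at 13, F#maj7 ends at 18, C#sus4 ends at 20, B7 ends at 27, D6 ends at 29, C# ends at 31, Fdim ends at 35, Cdim ends at 41, D6 ends at 48.
Beat 45 falls within D6.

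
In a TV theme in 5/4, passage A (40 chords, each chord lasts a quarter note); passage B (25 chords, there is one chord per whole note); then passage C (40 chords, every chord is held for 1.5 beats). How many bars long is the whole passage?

A: 40 × 1 = 40 beats = 8 bars.
B: 25 × 4 = 100 beats = 20 bars.
C: 40 × 1.5 = 60 beats = 12 bars.
Total: 8 + 20 + 12 = 40 bars.

40 bars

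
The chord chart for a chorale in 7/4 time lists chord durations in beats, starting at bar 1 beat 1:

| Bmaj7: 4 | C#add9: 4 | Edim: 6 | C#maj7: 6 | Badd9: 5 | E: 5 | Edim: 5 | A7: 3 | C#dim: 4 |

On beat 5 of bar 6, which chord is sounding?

C#dim

Beat 5 of bar 6 is beat (6−1)×7 + 5 = 40 overall.
Running totals: Bmaj7 ends at 4, C#add9 ends at 8, Edim ends at 14, C#maj7 ends at 20, Badd9 ends at 25, E ends at 30, Edim ends at 35, A7 ends at 38, C#dim ends at 42.
Beat 40 falls within C#dim.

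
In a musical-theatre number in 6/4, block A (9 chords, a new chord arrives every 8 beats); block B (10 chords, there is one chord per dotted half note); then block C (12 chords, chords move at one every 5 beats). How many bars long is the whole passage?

27 bars

A: 9 × 8 = 72 beats = 12 bars.
B: 10 × 3 = 30 beats = 5 bars.
C: 12 × 5 = 60 beats = 10 bars.
Total: 12 + 5 + 10 = 27 bars.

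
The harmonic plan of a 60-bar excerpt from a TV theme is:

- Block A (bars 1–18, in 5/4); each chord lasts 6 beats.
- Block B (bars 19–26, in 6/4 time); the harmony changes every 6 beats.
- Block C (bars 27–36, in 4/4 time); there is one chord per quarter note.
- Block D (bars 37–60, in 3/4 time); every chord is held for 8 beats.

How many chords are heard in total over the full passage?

A: 18·5 = 90 beats, 90/6 = 15 chords.
B: 8·6 = 48 beats, 48/6 = 8 chords.
C: 10·4 = 40 beats, 40/1 = 40 chords.
D: 24·3 = 72 beats, 72/8 = 9 chords.
Total: 15 + 8 + 40 + 9 = 72.

72 chords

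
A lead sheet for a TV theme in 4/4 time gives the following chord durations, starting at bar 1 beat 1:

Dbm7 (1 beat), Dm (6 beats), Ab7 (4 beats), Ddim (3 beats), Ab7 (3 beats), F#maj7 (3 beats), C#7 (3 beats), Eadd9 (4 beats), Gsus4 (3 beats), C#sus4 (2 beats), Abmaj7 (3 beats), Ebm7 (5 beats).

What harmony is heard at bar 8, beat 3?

C#sus4

Beat 3 of bar 8 is beat (8−1)×4 + 3 = 31 overall.
Running totals: Dbm7 ends at 1, Dm ends at 7, Ab7 ends at 11, Ddim ends at 14, Ab7 ends at 17, F#maj7 ends at 20, C#7 ends at 23, Eadd9 ends at 27, Gsus4 ends at 30, C#sus4 ends at 32.
Beat 31 falls within C#sus4.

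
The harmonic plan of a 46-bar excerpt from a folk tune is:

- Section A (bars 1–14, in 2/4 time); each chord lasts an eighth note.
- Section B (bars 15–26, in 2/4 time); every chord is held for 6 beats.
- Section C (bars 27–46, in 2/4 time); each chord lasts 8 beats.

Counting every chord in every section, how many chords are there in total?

65 chords

A: 14 bars × 2 beats = 28 beats; 0.5 beats/chord → 56 chords.
B: 12 bars × 2 beats = 24 beats; 6 beats/chord → 4 chords.
C: 20 bars × 2 beats = 40 beats; 8 beats/chord → 5 chords.
Total: 56 + 4 + 5 = 65.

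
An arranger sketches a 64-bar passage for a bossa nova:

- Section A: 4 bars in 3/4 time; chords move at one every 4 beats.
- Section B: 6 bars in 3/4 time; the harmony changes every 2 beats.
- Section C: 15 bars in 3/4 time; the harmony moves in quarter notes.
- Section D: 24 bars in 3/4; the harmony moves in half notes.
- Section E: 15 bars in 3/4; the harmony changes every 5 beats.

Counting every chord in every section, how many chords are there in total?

102 chords

A: 4·3 = 12 beats, 12/4 = 3 chords.
B: 6·3 = 18 beats, 18/2 = 9 chords.
C: 15·3 = 45 beats, 45/1 = 45 chords.
D: 24·3 = 72 beats, 72/2 = 36 chords.
E: 15·3 = 45 beats, 45/5 = 9 chords.
Total: 3 + 9 + 45 + 36 + 9 = 102.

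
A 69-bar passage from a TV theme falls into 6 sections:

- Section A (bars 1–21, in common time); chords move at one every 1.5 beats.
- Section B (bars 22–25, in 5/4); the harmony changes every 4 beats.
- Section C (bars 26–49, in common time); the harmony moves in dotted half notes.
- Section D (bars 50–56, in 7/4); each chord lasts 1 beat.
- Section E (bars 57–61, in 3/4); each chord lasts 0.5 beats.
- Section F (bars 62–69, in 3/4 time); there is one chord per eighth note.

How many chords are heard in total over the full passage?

A has 84 beats and chords last 1.5 each, so 56 chords.
B has 20 beats and chords last 4 each, so 5 chords.
C has 96 beats and chords last 3 each, so 32 chords.
D has 49 beats and chords last 1 each, so 49 chords.
E has 15 beats and chords last 0.5 each, so 30 chords.
F has 24 beats and chords last 0.5 each, so 48 chords.
Total: 56 + 5 + 32 + 49 + 30 + 48 = 220.

220 chords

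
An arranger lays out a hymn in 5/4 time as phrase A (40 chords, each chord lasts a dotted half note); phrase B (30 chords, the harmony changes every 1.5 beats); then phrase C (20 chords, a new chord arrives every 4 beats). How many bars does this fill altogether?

A: 40 × 3 = 120 beats = 24 bars.
B: 30 × 1.5 = 45 beats = 9 bars.
C: 20 × 4 = 80 beats = 16 bars.
Total: 24 + 9 + 16 = 49 bars.

49 bars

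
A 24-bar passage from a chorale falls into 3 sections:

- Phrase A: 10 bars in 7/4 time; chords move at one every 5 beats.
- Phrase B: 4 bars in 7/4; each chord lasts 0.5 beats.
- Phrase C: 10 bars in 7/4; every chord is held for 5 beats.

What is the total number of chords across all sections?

84 chords

A: 10·7 = 70 beats, 70/5 = 14 chords.
B: 4·7 = 28 beats, 28/0.5 = 56 chords.
C: 10·7 = 70 beats, 70/5 = 14 chords.
Total: 14 + 56 + 14 = 84.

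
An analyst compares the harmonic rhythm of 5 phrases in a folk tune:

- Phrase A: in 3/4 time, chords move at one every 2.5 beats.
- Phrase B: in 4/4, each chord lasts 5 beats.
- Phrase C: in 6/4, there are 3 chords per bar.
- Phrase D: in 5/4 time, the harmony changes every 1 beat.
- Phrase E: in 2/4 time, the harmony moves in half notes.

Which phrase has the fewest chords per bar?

A: 3/2.5 = 1.2 chords/bar.
B: 4/5 = 0.8 chords/bar.
C: 6/2 = 3 chords/bar.
D: 5/1 = 5 chords/bar.
E: 2/2 = 1 chord/bar.
Slowest is B at 0.8 chords/bar.

Phrase B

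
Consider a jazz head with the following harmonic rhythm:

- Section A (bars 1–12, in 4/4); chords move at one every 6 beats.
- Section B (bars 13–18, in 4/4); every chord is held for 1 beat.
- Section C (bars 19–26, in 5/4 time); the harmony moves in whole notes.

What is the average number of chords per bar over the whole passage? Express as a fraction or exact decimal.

21/13 chords per bar

A: 12 × 4 = 48 beats ÷ 6 = 8 chords.
B: 6 × 4 = 24 beats ÷ 1 = 24 chords.
C: 8 × 5 = 40 beats ÷ 4 = 10 chords.
Overall: 42 chords over 26 bars → 42/26 = 21/13 chords per bar.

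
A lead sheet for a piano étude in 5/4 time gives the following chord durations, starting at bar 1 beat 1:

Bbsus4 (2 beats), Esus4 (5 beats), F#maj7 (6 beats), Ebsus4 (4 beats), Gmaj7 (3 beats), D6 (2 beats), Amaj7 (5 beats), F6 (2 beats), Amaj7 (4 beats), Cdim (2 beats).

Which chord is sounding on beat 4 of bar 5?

Beat 4 of bar 5 is beat (5−1)×5 + 4 = 24 overall.
Running totals: Bbsus4 ends at 2, Esus4 ends at 7, F#maj7 ends at 13, Ebsus4 ends at 17, Gmaj7 ends at 20, D6 ends at 22, Amaj7 ends at 27.
Beat 24 falls within Amaj7.

Amaj7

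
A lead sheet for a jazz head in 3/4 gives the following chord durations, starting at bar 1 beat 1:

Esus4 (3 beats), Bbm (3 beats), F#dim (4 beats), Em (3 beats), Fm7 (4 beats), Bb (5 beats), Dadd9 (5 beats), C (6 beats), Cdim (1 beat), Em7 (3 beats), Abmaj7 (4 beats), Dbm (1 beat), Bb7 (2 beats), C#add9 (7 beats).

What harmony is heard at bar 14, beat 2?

Beat 2 of bar 14 is beat (14−1)×3 + 2 = 41 overall.
Running totals: Esus4 ends at 3, Bbm ends at 6, F#dim ends at 10, Em ends at 13, Fm7 ends at 17, Bb ends at 22, Dadd9 ends at 27, C ends at 33, Cdim ends at 34, Em7 ends at 37, Abmaj7 ends at 41.
Beat 41 falls within Abmaj7.

Abmaj7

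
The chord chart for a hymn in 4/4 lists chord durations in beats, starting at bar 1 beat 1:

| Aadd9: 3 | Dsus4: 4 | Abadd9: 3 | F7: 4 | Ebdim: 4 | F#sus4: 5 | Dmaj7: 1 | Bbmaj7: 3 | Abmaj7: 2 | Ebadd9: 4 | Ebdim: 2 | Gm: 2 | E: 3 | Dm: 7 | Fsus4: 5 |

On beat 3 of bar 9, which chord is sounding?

Ebdim

Beat 3 of bar 9 is beat (9−1)×4 + 3 = 35 overall.
Running totals: Aadd9 ends at 3, Dsus4 ends at 7, Abadd9 ends at 10, F7 ends at 14, Ebdim ends at 18, F#sus4 ends at 23, Dmaj7 ends at 24, Bbmaj7 ends at 27, Abmaj7 ends at 29, Ebadd9 ends at 33, Ebdim ends at 35.
Beat 35 falls within Ebdim.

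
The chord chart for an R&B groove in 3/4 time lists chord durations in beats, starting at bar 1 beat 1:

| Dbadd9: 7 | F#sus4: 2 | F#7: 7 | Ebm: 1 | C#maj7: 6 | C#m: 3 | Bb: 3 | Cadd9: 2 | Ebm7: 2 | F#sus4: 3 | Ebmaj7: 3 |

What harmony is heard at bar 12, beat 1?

F#sus4

Beat 1 of bar 12 is beat (12−1)×3 + 1 = 34 overall.
Running totals: Dbadd9 ends at 7, F#sus4 ends at 9, F#7 ends at 16, Ebm ends at 17, C#maj7 ends at 23, C#m ends at 26, Bb ends at 29, Cadd9 ends at 31, Ebm7 ends at 33, F#sus4 ends at 36.
Beat 34 falls within F#sus4.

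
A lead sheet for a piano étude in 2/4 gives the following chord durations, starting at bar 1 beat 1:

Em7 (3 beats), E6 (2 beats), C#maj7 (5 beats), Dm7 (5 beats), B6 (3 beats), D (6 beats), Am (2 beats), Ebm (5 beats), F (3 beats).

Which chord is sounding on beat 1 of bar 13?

Beat 1 of bar 13 is beat (13−1)×2 + 1 = 25 overall.
Running totals: Em7 ends at 3, E6 ends at 5, C#maj7 ends at 10, Dm7 ends at 15, B6 ends at 18, D ends at 24, Am ends at 26.
Beat 25 falls within Am.

Am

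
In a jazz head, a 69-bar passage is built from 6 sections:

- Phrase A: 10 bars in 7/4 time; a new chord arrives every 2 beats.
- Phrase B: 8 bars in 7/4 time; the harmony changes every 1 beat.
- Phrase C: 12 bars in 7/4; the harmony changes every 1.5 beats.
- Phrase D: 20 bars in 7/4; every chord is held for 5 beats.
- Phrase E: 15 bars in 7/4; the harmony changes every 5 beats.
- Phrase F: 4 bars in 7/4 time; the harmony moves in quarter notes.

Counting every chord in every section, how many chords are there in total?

224 chords

A: 10 bars × 7 beats = 70 beats; 2 beats/chord → 35 chords.
B: 8 bars × 7 beats = 56 beats; 1 beat/chord → 56 chords.
C: 12 bars × 7 beats = 84 beats; 1.5 beats/chord → 56 chords.
D: 20 bars × 7 beats = 140 beats; 5 beats/chord → 28 chords.
E: 15 bars × 7 beats = 105 beats; 5 beats/chord → 21 chords.
F: 4 bars × 7 beats = 28 beats; 1 beat/chord → 28 chords.
Total: 35 + 56 + 56 + 28 + 21 + 28 = 224.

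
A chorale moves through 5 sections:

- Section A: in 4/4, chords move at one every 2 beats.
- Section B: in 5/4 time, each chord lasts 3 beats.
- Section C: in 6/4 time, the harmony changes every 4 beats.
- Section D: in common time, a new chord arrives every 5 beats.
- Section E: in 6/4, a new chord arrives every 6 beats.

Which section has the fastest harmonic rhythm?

Section A

A: 4 beats/bar ÷ 2 beats/chord = 2 chords/bar.
B: 5 beats/bar ÷ 3 beats/chord = 5/3 chords/bar.
C: 6 beats/bar ÷ 4 beats/chord = 1.5 chords/bar.
D: 4 beats/bar ÷ 5 beats/chord = 0.8 chords/bar.
E: 6 beats/bar ÷ 6 beats/chord = 1 chord/bar.
Fastest is A at 2 chords/bar.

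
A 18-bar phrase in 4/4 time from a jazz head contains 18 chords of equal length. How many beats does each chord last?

4 beats

18 bars × 4 beats/bar = 72 beats total.
72 beats ÷ 18 chords = 4 beats per chord.
(That is a whole note.)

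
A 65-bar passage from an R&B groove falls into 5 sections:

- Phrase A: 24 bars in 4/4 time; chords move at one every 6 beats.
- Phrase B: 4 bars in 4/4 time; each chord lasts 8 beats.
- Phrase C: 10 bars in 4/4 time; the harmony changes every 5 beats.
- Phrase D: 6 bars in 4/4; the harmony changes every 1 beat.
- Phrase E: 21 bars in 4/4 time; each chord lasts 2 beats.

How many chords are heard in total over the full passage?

92 chords

A: 24·4 = 96 beats, 96/6 = 16 chords.
B: 4·4 = 16 beats, 16/8 = 2 chords.
C: 10·4 = 40 beats, 40/5 = 8 chords.
D: 6·4 = 24 beats, 24/1 = 24 chords.
E: 21·4 = 84 beats, 84/2 = 42 chords.
Total: 16 + 2 + 8 + 24 + 42 = 92.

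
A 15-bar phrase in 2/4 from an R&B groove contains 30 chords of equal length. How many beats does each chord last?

1 beat

15 bars × 2 beats/bar = 30 beats total.
30 beats ÷ 30 chords = 1 beats per chord.
(That is a quarter note.)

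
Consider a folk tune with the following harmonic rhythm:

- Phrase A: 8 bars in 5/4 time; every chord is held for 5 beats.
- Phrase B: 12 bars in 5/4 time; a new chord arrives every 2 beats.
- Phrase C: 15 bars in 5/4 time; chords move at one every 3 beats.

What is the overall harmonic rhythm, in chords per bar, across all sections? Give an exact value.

1.8 chords per bar

A: 8 × 5 = 40 beats ÷ 5 = 8 chords.
B: 12 × 5 = 60 beats ÷ 2 = 30 chords.
C: 15 × 5 = 75 beats ÷ 3 = 25 chords.
Overall: 63 chords over 35 bars → 63/35 = 1.8 chords per bar.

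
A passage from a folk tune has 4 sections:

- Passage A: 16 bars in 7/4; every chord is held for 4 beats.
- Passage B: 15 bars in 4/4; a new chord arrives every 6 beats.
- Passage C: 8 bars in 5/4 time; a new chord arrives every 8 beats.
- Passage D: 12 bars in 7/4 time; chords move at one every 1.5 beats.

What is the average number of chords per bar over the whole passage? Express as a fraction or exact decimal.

A: 16 bars of 7 beats is 112 beats; at 4 beats each that's 28 chords.
B: 15 bars of 4 beats is 60 beats; at 6 beats each that's 10 chords.
C: 8 bars of 5 beats is 40 beats; at 8 beats each that's 5 chords.
D: 12 bars of 7 beats is 84 beats; at 1.5 beats each that's 56 chords.
Overall: 99 chords over 51 bars → 99/51 = 33/17 chords per bar.

33/17 chords per bar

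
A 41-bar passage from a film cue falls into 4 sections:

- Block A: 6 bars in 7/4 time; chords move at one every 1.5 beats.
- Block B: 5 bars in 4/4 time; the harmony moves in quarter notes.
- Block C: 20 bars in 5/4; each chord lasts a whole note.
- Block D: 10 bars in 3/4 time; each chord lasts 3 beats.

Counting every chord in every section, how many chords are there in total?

A has 42 beats and chords last 1.5 each, so 28 chords.
B has 20 beats and chords last 1 each, so 20 chords.
C has 100 beats and chords last 4 each, so 25 chords.
D has 30 beats and chords last 3 each, so 10 chords.
Total: 28 + 20 + 25 + 10 = 83.

83 chords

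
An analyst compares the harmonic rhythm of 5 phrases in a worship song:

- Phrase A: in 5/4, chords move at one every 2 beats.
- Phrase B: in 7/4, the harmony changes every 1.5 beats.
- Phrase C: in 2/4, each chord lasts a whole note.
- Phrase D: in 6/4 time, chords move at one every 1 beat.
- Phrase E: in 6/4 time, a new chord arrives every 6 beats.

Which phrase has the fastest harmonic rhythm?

Phrase D

A: 5 beats/bar ÷ 2 beats/chord = 2.5 chords/bar.
B: 7 beats/bar ÷ 1.5 beats/chord = 14/3 chords/bar.
C: 2 beats/bar ÷ 4 beats/chord = 0.5 chords/bar.
D: 6 beats/bar ÷ 1 beat/chord = 6 chords/bar.
E: 6 beats/bar ÷ 6 beats/chord = 1 chord/bar.
Fastest is D at 6 chords/bar.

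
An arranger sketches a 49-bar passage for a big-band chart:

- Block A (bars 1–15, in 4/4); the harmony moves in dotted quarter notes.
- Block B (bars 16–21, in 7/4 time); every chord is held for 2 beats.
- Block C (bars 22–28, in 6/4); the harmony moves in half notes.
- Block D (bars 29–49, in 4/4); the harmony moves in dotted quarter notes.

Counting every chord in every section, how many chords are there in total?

138 chords

A: 15 bars × 4 beats = 60 beats; 1.5 beats/chord → 40 chords.
B: 6 bars × 7 beats = 42 beats; 2 beats/chord → 21 chords.
C: 7 bars × 6 beats = 42 beats; 2 beats/chord → 21 chords.
D: 21 bars × 4 beats = 84 beats; 1.5 beats/chord → 56 chords.
Total: 40 + 21 + 21 + 56 = 138.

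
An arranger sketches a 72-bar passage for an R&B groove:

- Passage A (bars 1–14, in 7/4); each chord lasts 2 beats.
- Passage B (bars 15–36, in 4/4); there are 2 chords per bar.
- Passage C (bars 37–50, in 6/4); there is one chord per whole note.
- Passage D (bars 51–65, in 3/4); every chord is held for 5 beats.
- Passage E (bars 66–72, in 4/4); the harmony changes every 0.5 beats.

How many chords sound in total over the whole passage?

A: 14 bars × 7 beats = 98 beats; 2 beats/chord → 49 chords.
B: 22 bars × 4 beats = 88 beats; 2 beats/chord → 44 chords.
C: 14 bars × 6 beats = 84 beats; 4 beats/chord → 21 chords.
D: 15 bars × 3 beats = 45 beats; 5 beats/chord → 9 chords.
E: 7 bars × 4 beats = 28 beats; 0.5 beats/chord → 56 chords.
Total: 49 + 44 + 21 + 9 + 56 = 179.

179 chords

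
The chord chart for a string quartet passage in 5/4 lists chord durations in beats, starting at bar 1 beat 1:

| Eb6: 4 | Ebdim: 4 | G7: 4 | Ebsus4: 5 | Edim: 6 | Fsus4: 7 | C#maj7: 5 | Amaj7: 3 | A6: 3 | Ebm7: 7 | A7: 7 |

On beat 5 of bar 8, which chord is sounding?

A6

Beat 5 of bar 8 is beat (8−1)×5 + 5 = 40 overall.
Running totals: Eb6 ends at 4, Ebdim ends at 8, G7 ends at 12, Ebsus4 ends at 17, Edim ends at 23, Fsus4 ends at 30, C#maj7 ends at 35, Amaj7 ends at 38, A6 ends at 41.
Beat 40 falls within A6.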